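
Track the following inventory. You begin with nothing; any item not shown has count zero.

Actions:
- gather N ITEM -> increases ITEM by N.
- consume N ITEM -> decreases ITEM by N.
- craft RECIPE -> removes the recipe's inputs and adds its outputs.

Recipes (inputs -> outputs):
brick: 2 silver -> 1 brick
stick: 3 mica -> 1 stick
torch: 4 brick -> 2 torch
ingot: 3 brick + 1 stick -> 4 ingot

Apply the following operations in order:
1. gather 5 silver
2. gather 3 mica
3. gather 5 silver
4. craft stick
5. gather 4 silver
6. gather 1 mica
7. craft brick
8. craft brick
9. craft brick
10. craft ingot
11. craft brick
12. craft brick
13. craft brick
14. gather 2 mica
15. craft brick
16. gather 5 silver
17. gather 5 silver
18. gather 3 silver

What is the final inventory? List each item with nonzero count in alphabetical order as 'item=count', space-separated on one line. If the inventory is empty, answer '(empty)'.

After 1 (gather 5 silver): silver=5
After 2 (gather 3 mica): mica=3 silver=5
After 3 (gather 5 silver): mica=3 silver=10
After 4 (craft stick): silver=10 stick=1
After 5 (gather 4 silver): silver=14 stick=1
After 6 (gather 1 mica): mica=1 silver=14 stick=1
After 7 (craft brick): brick=1 mica=1 silver=12 stick=1
After 8 (craft brick): brick=2 mica=1 silver=10 stick=1
After 9 (craft brick): brick=3 mica=1 silver=8 stick=1
After 10 (craft ingot): ingot=4 mica=1 silver=8
After 11 (craft brick): brick=1 ingot=4 mica=1 silver=6
After 12 (craft brick): brick=2 ingot=4 mica=1 silver=4
After 13 (craft brick): brick=3 ingot=4 mica=1 silver=2
After 14 (gather 2 mica): brick=3 ingot=4 mica=3 silver=2
After 15 (craft brick): brick=4 ingot=4 mica=3
After 16 (gather 5 silver): brick=4 ingot=4 mica=3 silver=5
After 17 (gather 5 silver): brick=4 ingot=4 mica=3 silver=10
After 18 (gather 3 silver): brick=4 ingot=4 mica=3 silver=13

Answer: brick=4 ingot=4 mica=3 silver=13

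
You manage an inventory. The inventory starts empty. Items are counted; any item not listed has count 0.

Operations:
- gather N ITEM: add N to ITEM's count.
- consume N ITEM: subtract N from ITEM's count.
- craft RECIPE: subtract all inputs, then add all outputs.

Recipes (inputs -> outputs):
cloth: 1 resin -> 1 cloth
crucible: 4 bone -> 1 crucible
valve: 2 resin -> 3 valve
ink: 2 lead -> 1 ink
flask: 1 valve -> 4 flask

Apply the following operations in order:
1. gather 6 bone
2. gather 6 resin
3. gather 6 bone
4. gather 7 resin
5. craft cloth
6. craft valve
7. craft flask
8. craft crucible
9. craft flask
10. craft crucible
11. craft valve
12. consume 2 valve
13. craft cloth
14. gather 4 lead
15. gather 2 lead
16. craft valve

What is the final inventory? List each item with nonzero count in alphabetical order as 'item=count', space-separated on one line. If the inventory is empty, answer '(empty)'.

After 1 (gather 6 bone): bone=6
After 2 (gather 6 resin): bone=6 resin=6
After 3 (gather 6 bone): bone=12 resin=6
After 4 (gather 7 resin): bone=12 resin=13
After 5 (craft cloth): bone=12 cloth=1 resin=12
After 6 (craft valve): bone=12 cloth=1 resin=10 valve=3
After 7 (craft flask): bone=12 cloth=1 flask=4 resin=10 valve=2
After 8 (craft crucible): bone=8 cloth=1 crucible=1 flask=4 resin=10 valve=2
After 9 (craft flask): bone=8 cloth=1 crucible=1 flask=8 resin=10 valve=1
After 10 (craft crucible): bone=4 cloth=1 crucible=2 flask=8 resin=10 valve=1
After 11 (craft valve): bone=4 cloth=1 crucible=2 flask=8 resin=8 valve=4
After 12 (consume 2 valve): bone=4 cloth=1 crucible=2 flask=8 resin=8 valve=2
After 13 (craft cloth): bone=4 cloth=2 crucible=2 flask=8 resin=7 valve=2
After 14 (gather 4 lead): bone=4 cloth=2 crucible=2 flask=8 lead=4 resin=7 valve=2
After 15 (gather 2 lead): bone=4 cloth=2 crucible=2 flask=8 lead=6 resin=7 valve=2
After 16 (craft valve): bone=4 cloth=2 crucible=2 flask=8 lead=6 resin=5 valve=5

Answer: bone=4 cloth=2 crucible=2 flask=8 lead=6 resin=5 valve=5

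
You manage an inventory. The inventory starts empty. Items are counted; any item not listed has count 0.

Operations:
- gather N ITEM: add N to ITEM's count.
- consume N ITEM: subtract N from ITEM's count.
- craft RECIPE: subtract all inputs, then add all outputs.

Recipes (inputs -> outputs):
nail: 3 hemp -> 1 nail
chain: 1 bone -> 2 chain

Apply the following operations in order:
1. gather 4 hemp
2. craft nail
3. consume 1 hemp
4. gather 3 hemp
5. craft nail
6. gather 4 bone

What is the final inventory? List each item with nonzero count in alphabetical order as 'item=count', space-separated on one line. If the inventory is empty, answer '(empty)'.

After 1 (gather 4 hemp): hemp=4
After 2 (craft nail): hemp=1 nail=1
After 3 (consume 1 hemp): nail=1
After 4 (gather 3 hemp): hemp=3 nail=1
After 5 (craft nail): nail=2
After 6 (gather 4 bone): bone=4 nail=2

Answer: bone=4 nail=2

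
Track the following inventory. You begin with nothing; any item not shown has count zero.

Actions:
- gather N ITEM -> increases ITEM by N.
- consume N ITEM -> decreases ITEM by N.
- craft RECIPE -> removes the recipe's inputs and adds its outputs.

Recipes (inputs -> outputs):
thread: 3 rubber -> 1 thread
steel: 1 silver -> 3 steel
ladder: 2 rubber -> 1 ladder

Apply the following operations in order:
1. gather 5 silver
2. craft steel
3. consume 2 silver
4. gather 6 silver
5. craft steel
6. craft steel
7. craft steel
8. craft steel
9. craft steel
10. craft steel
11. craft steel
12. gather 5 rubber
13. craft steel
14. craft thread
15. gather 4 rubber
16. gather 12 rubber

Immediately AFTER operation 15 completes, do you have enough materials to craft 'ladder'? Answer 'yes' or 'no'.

After 1 (gather 5 silver): silver=5
After 2 (craft steel): silver=4 steel=3
After 3 (consume 2 silver): silver=2 steel=3
After 4 (gather 6 silver): silver=8 steel=3
After 5 (craft steel): silver=7 steel=6
After 6 (craft steel): silver=6 steel=9
After 7 (craft steel): silver=5 steel=12
After 8 (craft steel): silver=4 steel=15
After 9 (craft steel): silver=3 steel=18
After 10 (craft steel): silver=2 steel=21
After 11 (craft steel): silver=1 steel=24
After 12 (gather 5 rubber): rubber=5 silver=1 steel=24
After 13 (craft steel): rubber=5 steel=27
After 14 (craft thread): rubber=2 steel=27 thread=1
After 15 (gather 4 rubber): rubber=6 steel=27 thread=1

Answer: yes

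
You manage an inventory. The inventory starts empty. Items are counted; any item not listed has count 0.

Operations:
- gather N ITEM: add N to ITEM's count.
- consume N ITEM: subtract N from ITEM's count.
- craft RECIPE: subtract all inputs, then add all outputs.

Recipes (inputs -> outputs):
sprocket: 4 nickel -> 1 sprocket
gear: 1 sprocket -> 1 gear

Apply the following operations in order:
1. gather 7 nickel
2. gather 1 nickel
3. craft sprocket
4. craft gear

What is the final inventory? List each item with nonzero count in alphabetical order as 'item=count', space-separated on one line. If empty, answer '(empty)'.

Answer: gear=1 nickel=4

Derivation:
After 1 (gather 7 nickel): nickel=7
After 2 (gather 1 nickel): nickel=8
After 3 (craft sprocket): nickel=4 sprocket=1
After 4 (craft gear): gear=1 nickel=4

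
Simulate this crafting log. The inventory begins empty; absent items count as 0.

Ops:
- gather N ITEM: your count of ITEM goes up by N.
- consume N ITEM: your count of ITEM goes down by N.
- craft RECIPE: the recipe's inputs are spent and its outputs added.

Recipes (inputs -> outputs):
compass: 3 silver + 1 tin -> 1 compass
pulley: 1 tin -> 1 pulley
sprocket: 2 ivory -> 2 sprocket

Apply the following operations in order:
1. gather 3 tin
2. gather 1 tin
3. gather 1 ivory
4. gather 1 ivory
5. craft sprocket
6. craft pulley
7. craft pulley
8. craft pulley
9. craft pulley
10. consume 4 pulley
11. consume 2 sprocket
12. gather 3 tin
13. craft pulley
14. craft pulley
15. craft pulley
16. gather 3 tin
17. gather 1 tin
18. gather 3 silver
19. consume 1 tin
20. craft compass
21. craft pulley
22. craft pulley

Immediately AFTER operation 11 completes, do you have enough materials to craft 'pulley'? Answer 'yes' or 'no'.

After 1 (gather 3 tin): tin=3
After 2 (gather 1 tin): tin=4
After 3 (gather 1 ivory): ivory=1 tin=4
After 4 (gather 1 ivory): ivory=2 tin=4
After 5 (craft sprocket): sprocket=2 tin=4
After 6 (craft pulley): pulley=1 sprocket=2 tin=3
After 7 (craft pulley): pulley=2 sprocket=2 tin=2
After 8 (craft pulley): pulley=3 sprocket=2 tin=1
After 9 (craft pulley): pulley=4 sprocket=2
After 10 (consume 4 pulley): sprocket=2
After 11 (consume 2 sprocket): (empty)

Answer: no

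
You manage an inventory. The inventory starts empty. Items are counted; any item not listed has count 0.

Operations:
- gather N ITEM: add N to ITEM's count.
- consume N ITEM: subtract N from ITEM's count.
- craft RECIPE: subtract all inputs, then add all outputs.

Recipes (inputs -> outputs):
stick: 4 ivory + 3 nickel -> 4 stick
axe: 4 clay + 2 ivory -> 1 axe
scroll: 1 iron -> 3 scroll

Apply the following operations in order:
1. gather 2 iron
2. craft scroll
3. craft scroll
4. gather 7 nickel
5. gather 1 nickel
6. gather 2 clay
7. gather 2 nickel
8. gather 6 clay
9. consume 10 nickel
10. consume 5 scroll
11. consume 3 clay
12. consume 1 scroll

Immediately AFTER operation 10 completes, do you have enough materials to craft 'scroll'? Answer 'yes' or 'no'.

After 1 (gather 2 iron): iron=2
After 2 (craft scroll): iron=1 scroll=3
After 3 (craft scroll): scroll=6
After 4 (gather 7 nickel): nickel=7 scroll=6
After 5 (gather 1 nickel): nickel=8 scroll=6
After 6 (gather 2 clay): clay=2 nickel=8 scroll=6
After 7 (gather 2 nickel): clay=2 nickel=10 scroll=6
After 8 (gather 6 clay): clay=8 nickel=10 scroll=6
After 9 (consume 10 nickel): clay=8 scroll=6
After 10 (consume 5 scroll): clay=8 scroll=1

Answer: no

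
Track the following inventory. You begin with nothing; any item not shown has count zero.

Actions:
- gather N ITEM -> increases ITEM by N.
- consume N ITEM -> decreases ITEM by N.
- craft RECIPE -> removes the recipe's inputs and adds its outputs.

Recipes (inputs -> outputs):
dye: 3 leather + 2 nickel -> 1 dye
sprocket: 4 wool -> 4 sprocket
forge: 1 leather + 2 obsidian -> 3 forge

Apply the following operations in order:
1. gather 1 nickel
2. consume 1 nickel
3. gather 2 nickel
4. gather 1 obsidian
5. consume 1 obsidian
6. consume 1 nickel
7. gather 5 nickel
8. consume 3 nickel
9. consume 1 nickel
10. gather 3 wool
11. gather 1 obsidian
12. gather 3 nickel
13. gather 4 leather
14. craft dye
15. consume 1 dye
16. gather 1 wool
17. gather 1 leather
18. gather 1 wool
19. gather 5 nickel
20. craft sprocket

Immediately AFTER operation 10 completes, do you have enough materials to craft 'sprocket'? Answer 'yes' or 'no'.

Answer: no

Derivation:
After 1 (gather 1 nickel): nickel=1
After 2 (consume 1 nickel): (empty)
After 3 (gather 2 nickel): nickel=2
After 4 (gather 1 obsidian): nickel=2 obsidian=1
After 5 (consume 1 obsidian): nickel=2
After 6 (consume 1 nickel): nickel=1
After 7 (gather 5 nickel): nickel=6
After 8 (consume 3 nickel): nickel=3
After 9 (consume 1 nickel): nickel=2
After 10 (gather 3 wool): nickel=2 wool=3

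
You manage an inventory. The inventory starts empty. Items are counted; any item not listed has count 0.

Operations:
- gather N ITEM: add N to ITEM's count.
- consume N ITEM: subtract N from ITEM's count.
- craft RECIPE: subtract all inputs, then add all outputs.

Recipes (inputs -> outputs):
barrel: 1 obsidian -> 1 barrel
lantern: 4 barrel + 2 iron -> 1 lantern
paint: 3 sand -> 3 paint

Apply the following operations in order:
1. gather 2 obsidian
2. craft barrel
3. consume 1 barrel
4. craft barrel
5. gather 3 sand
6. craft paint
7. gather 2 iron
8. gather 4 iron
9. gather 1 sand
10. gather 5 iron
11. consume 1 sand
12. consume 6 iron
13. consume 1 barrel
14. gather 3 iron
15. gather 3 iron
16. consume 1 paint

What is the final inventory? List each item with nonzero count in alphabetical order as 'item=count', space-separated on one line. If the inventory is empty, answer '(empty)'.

After 1 (gather 2 obsidian): obsidian=2
After 2 (craft barrel): barrel=1 obsidian=1
After 3 (consume 1 barrel): obsidian=1
After 4 (craft barrel): barrel=1
After 5 (gather 3 sand): barrel=1 sand=3
After 6 (craft paint): barrel=1 paint=3
After 7 (gather 2 iron): barrel=1 iron=2 paint=3
After 8 (gather 4 iron): barrel=1 iron=6 paint=3
After 9 (gather 1 sand): barrel=1 iron=6 paint=3 sand=1
After 10 (gather 5 iron): barrel=1 iron=11 paint=3 sand=1
After 11 (consume 1 sand): barrel=1 iron=11 paint=3
After 12 (consume 6 iron): barrel=1 iron=5 paint=3
After 13 (consume 1 barrel): iron=5 paint=3
After 14 (gather 3 iron): iron=8 paint=3
After 15 (gather 3 iron): iron=11 paint=3
After 16 (consume 1 paint): iron=11 paint=2

Answer: iron=11 paint=2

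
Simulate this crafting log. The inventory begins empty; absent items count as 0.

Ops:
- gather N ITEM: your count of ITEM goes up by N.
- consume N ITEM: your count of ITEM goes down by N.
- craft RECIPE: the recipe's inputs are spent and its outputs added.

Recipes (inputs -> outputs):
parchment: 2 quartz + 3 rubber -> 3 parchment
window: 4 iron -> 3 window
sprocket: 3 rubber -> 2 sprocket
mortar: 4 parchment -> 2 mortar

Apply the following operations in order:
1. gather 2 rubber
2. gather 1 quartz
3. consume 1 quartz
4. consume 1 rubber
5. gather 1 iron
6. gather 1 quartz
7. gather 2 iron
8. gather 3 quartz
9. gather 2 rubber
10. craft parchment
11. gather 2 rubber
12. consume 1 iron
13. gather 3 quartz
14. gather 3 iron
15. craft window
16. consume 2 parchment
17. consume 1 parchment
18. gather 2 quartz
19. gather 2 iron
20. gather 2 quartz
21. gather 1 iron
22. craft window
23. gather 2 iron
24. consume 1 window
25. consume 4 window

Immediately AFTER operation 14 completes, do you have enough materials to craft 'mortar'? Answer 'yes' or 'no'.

Answer: no

Derivation:
After 1 (gather 2 rubber): rubber=2
After 2 (gather 1 quartz): quartz=1 rubber=2
After 3 (consume 1 quartz): rubber=2
After 4 (consume 1 rubber): rubber=1
After 5 (gather 1 iron): iron=1 rubber=1
After 6 (gather 1 quartz): iron=1 quartz=1 rubber=1
After 7 (gather 2 iron): iron=3 quartz=1 rubber=1
After 8 (gather 3 quartz): iron=3 quartz=4 rubber=1
After 9 (gather 2 rubber): iron=3 quartz=4 rubber=3
After 10 (craft parchment): iron=3 parchment=3 quartz=2
After 11 (gather 2 rubber): iron=3 parchment=3 quartz=2 rubber=2
After 12 (consume 1 iron): iron=2 parchment=3 quartz=2 rubber=2
After 13 (gather 3 quartz): iron=2 parchment=3 quartz=5 rubber=2
After 14 (gather 3 iron): iron=5 parchment=3 quartz=5 rubber=2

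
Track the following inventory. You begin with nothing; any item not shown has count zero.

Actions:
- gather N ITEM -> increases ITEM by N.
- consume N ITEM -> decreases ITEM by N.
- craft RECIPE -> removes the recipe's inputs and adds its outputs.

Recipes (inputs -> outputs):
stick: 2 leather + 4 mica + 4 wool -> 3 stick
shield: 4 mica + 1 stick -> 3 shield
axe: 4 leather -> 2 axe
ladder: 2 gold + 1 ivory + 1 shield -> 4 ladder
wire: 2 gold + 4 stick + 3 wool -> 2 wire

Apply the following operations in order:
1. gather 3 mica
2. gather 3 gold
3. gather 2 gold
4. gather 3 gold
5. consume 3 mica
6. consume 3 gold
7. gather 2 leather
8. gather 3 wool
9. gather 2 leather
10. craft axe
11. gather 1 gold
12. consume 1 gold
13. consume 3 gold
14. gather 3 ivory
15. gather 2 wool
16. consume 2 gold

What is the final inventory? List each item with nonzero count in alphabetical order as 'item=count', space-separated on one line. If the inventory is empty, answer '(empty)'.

After 1 (gather 3 mica): mica=3
After 2 (gather 3 gold): gold=3 mica=3
After 3 (gather 2 gold): gold=5 mica=3
After 4 (gather 3 gold): gold=8 mica=3
After 5 (consume 3 mica): gold=8
After 6 (consume 3 gold): gold=5
After 7 (gather 2 leather): gold=5 leather=2
After 8 (gather 3 wool): gold=5 leather=2 wool=3
After 9 (gather 2 leather): gold=5 leather=4 wool=3
After 10 (craft axe): axe=2 gold=5 wool=3
After 11 (gather 1 gold): axe=2 gold=6 wool=3
After 12 (consume 1 gold): axe=2 gold=5 wool=3
After 13 (consume 3 gold): axe=2 gold=2 wool=3
After 14 (gather 3 ivory): axe=2 gold=2 ivory=3 wool=3
After 15 (gather 2 wool): axe=2 gold=2 ivory=3 wool=5
After 16 (consume 2 gold): axe=2 ivory=3 wool=5

Answer: axe=2 ivory=3 wool=5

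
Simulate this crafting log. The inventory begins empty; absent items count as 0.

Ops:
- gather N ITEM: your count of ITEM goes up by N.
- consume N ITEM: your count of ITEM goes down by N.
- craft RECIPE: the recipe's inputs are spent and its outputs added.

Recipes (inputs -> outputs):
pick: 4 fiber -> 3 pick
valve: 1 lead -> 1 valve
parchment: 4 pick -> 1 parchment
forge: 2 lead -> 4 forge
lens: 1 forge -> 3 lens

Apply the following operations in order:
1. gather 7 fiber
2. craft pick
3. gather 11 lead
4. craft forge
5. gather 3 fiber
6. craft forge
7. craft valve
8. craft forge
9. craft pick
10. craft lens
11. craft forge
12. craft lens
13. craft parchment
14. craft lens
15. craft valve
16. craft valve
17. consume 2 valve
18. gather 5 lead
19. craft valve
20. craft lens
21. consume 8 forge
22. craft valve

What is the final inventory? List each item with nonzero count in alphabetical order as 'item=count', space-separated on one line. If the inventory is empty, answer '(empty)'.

After 1 (gather 7 fiber): fiber=7
After 2 (craft pick): fiber=3 pick=3
After 3 (gather 11 lead): fiber=3 lead=11 pick=3
After 4 (craft forge): fiber=3 forge=4 lead=9 pick=3
After 5 (gather 3 fiber): fiber=6 forge=4 lead=9 pick=3
After 6 (craft forge): fiber=6 forge=8 lead=7 pick=3
After 7 (craft valve): fiber=6 forge=8 lead=6 pick=3 valve=1
After 8 (craft forge): fiber=6 forge=12 lead=4 pick=3 valve=1
After 9 (craft pick): fiber=2 forge=12 lead=4 pick=6 valve=1
After 10 (craft lens): fiber=2 forge=11 lead=4 lens=3 pick=6 valve=1
After 11 (craft forge): fiber=2 forge=15 lead=2 lens=3 pick=6 valve=1
After 12 (craft lens): fiber=2 forge=14 lead=2 lens=6 pick=6 valve=1
After 13 (craft parchment): fiber=2 forge=14 lead=2 lens=6 parchment=1 pick=2 valve=1
After 14 (craft lens): fiber=2 forge=13 lead=2 lens=9 parchment=1 pick=2 valve=1
After 15 (craft valve): fiber=2 forge=13 lead=1 lens=9 parchment=1 pick=2 valve=2
After 16 (craft valve): fiber=2 forge=13 lens=9 parchment=1 pick=2 valve=3
After 17 (consume 2 valve): fiber=2 forge=13 lens=9 parchment=1 pick=2 valve=1
After 18 (gather 5 lead): fiber=2 forge=13 lead=5 lens=9 parchment=1 pick=2 valve=1
After 19 (craft valve): fiber=2 forge=13 lead=4 lens=9 parchment=1 pick=2 valve=2
After 20 (craft lens): fiber=2 forge=12 lead=4 lens=12 parchment=1 pick=2 valve=2
After 21 (consume 8 forge): fiber=2 forge=4 lead=4 lens=12 parchment=1 pick=2 valve=2
After 22 (craft valve): fiber=2 forge=4 lead=3 lens=12 parchment=1 pick=2 valve=3

Answer: fiber=2 forge=4 lead=3 lens=12 parchment=1 pick=2 valve=3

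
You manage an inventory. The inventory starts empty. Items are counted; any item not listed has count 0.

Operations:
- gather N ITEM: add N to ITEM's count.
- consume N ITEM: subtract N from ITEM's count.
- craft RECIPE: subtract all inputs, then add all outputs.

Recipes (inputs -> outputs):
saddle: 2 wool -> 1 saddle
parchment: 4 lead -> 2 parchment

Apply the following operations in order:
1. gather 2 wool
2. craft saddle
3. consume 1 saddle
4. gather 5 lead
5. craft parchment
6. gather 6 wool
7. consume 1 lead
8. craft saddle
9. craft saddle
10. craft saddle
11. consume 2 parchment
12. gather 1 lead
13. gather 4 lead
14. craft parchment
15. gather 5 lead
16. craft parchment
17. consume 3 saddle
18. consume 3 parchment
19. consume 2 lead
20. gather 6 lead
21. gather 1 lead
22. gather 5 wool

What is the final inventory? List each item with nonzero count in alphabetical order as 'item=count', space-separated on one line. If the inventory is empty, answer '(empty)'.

After 1 (gather 2 wool): wool=2
After 2 (craft saddle): saddle=1
After 3 (consume 1 saddle): (empty)
After 4 (gather 5 lead): lead=5
After 5 (craft parchment): lead=1 parchment=2
After 6 (gather 6 wool): lead=1 parchment=2 wool=6
After 7 (consume 1 lead): parchment=2 wool=6
After 8 (craft saddle): parchment=2 saddle=1 wool=4
After 9 (craft saddle): parchment=2 saddle=2 wool=2
After 10 (craft saddle): parchment=2 saddle=3
After 11 (consume 2 parchment): saddle=3
After 12 (gather 1 lead): lead=1 saddle=3
After 13 (gather 4 lead): lead=5 saddle=3
After 14 (craft parchment): lead=1 parchment=2 saddle=3
After 15 (gather 5 lead): lead=6 parchment=2 saddle=3
After 16 (craft parchment): lead=2 parchment=4 saddle=3
After 17 (consume 3 saddle): lead=2 parchment=4
After 18 (consume 3 parchment): lead=2 parchment=1
After 19 (consume 2 lead): parchment=1
After 20 (gather 6 lead): lead=6 parchment=1
After 21 (gather 1 lead): lead=7 parchment=1
After 22 (gather 5 wool): lead=7 parchment=1 wool=5

Answer: lead=7 parchment=1 wool=5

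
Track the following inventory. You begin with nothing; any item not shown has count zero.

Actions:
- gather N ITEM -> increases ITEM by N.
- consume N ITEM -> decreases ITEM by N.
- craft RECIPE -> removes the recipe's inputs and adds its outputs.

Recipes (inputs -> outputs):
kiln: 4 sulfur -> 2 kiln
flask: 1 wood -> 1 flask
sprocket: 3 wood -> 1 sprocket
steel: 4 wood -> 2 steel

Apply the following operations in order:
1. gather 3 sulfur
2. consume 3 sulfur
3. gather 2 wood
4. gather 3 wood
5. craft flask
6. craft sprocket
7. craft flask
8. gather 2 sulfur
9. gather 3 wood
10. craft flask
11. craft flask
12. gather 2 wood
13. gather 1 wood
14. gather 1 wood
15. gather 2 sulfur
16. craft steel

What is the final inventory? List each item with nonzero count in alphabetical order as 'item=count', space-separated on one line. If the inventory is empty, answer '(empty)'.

After 1 (gather 3 sulfur): sulfur=3
After 2 (consume 3 sulfur): (empty)
After 3 (gather 2 wood): wood=2
After 4 (gather 3 wood): wood=5
After 5 (craft flask): flask=1 wood=4
After 6 (craft sprocket): flask=1 sprocket=1 wood=1
After 7 (craft flask): flask=2 sprocket=1
After 8 (gather 2 sulfur): flask=2 sprocket=1 sulfur=2
After 9 (gather 3 wood): flask=2 sprocket=1 sulfur=2 wood=3
After 10 (craft flask): flask=3 sprocket=1 sulfur=2 wood=2
After 11 (craft flask): flask=4 sprocket=1 sulfur=2 wood=1
After 12 (gather 2 wood): flask=4 sprocket=1 sulfur=2 wood=3
After 13 (gather 1 wood): flask=4 sprocket=1 sulfur=2 wood=4
After 14 (gather 1 wood): flask=4 sprocket=1 sulfur=2 wood=5
After 15 (gather 2 sulfur): flask=4 sprocket=1 sulfur=4 wood=5
After 16 (craft steel): flask=4 sprocket=1 steel=2 sulfur=4 wood=1

Answer: flask=4 sprocket=1 steel=2 sulfur=4 wood=1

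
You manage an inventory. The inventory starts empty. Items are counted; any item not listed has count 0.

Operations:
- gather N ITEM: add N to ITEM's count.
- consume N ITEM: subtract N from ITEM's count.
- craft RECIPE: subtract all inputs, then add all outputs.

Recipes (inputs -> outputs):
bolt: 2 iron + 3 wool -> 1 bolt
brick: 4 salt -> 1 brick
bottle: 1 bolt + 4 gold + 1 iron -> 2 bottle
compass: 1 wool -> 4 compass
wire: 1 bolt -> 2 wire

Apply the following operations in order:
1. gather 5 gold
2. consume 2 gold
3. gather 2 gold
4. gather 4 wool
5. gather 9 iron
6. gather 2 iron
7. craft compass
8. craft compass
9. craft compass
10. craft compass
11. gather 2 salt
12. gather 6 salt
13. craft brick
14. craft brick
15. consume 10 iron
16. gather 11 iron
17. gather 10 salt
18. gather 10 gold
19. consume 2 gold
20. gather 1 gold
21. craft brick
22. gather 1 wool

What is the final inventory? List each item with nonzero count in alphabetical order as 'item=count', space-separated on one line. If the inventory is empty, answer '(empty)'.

After 1 (gather 5 gold): gold=5
After 2 (consume 2 gold): gold=3
After 3 (gather 2 gold): gold=5
After 4 (gather 4 wool): gold=5 wool=4
After 5 (gather 9 iron): gold=5 iron=9 wool=4
After 6 (gather 2 iron): gold=5 iron=11 wool=4
After 7 (craft compass): compass=4 gold=5 iron=11 wool=3
After 8 (craft compass): compass=8 gold=5 iron=11 wool=2
After 9 (craft compass): compass=12 gold=5 iron=11 wool=1
After 10 (craft compass): compass=16 gold=5 iron=11
After 11 (gather 2 salt): compass=16 gold=5 iron=11 salt=2
After 12 (gather 6 salt): compass=16 gold=5 iron=11 salt=8
After 13 (craft brick): brick=1 compass=16 gold=5 iron=11 salt=4
After 14 (craft brick): brick=2 compass=16 gold=5 iron=11
After 15 (consume 10 iron): brick=2 compass=16 gold=5 iron=1
After 16 (gather 11 iron): brick=2 compass=16 gold=5 iron=12
After 17 (gather 10 salt): brick=2 compass=16 gold=5 iron=12 salt=10
After 18 (gather 10 gold): brick=2 compass=16 gold=15 iron=12 salt=10
After 19 (consume 2 gold): brick=2 compass=16 gold=13 iron=12 salt=10
After 20 (gather 1 gold): brick=2 compass=16 gold=14 iron=12 salt=10
After 21 (craft brick): brick=3 compass=16 gold=14 iron=12 salt=6
After 22 (gather 1 wool): brick=3 compass=16 gold=14 iron=12 salt=6 wool=1

Answer: brick=3 compass=16 gold=14 iron=12 salt=6 wool=1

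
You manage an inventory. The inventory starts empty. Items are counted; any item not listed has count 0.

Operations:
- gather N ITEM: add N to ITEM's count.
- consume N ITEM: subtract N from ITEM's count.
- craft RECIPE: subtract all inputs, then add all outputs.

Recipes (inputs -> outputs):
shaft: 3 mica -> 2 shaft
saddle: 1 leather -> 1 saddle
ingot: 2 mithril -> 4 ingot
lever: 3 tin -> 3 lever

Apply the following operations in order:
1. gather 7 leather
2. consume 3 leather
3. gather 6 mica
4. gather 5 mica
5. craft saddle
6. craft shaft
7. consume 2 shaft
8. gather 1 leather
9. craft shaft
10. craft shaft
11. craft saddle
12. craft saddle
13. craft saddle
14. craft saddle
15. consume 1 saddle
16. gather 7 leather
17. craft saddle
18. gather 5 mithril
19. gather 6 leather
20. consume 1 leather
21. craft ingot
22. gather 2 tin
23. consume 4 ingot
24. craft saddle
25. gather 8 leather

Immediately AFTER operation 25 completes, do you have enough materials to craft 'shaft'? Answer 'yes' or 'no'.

After 1 (gather 7 leather): leather=7
After 2 (consume 3 leather): leather=4
After 3 (gather 6 mica): leather=4 mica=6
After 4 (gather 5 mica): leather=4 mica=11
After 5 (craft saddle): leather=3 mica=11 saddle=1
After 6 (craft shaft): leather=3 mica=8 saddle=1 shaft=2
After 7 (consume 2 shaft): leather=3 mica=8 saddle=1
After 8 (gather 1 leather): leather=4 mica=8 saddle=1
After 9 (craft shaft): leather=4 mica=5 saddle=1 shaft=2
After 10 (craft shaft): leather=4 mica=2 saddle=1 shaft=4
After 11 (craft saddle): leather=3 mica=2 saddle=2 shaft=4
After 12 (craft saddle): leather=2 mica=2 saddle=3 shaft=4
After 13 (craft saddle): leather=1 mica=2 saddle=4 shaft=4
After 14 (craft saddle): mica=2 saddle=5 shaft=4
After 15 (consume 1 saddle): mica=2 saddle=4 shaft=4
After 16 (gather 7 leather): leather=7 mica=2 saddle=4 shaft=4
After 17 (craft saddle): leather=6 mica=2 saddle=5 shaft=4
After 18 (gather 5 mithril): leather=6 mica=2 mithril=5 saddle=5 shaft=4
After 19 (gather 6 leather): leather=12 mica=2 mithril=5 saddle=5 shaft=4
After 20 (consume 1 leather): leather=11 mica=2 mithril=5 saddle=5 shaft=4
After 21 (craft ingot): ingot=4 leather=11 mica=2 mithril=3 saddle=5 shaft=4
After 22 (gather 2 tin): ingot=4 leather=11 mica=2 mithril=3 saddle=5 shaft=4 tin=2
After 23 (consume 4 ingot): leather=11 mica=2 mithril=3 saddle=5 shaft=4 tin=2
After 24 (craft saddle): leather=10 mica=2 mithril=3 saddle=6 shaft=4 tin=2
After 25 (gather 8 leather): leather=18 mica=2 mithril=3 saddle=6 shaft=4 tin=2

Answer: no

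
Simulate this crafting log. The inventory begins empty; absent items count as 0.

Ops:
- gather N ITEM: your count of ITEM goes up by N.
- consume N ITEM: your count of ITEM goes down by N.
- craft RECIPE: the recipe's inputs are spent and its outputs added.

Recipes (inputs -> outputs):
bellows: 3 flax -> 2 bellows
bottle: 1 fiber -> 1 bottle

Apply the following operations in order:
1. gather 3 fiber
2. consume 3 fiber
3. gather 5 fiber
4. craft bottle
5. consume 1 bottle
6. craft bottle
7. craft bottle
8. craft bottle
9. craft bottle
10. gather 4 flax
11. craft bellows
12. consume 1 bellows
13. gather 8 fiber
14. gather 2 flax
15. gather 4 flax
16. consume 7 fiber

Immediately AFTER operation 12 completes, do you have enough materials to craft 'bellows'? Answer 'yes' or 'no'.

Answer: no

Derivation:
After 1 (gather 3 fiber): fiber=3
After 2 (consume 3 fiber): (empty)
After 3 (gather 5 fiber): fiber=5
After 4 (craft bottle): bottle=1 fiber=4
After 5 (consume 1 bottle): fiber=4
After 6 (craft bottle): bottle=1 fiber=3
After 7 (craft bottle): bottle=2 fiber=2
After 8 (craft bottle): bottle=3 fiber=1
After 9 (craft bottle): bottle=4
After 10 (gather 4 flax): bottle=4 flax=4
After 11 (craft bellows): bellows=2 bottle=4 flax=1
After 12 (consume 1 bellows): bellows=1 bottle=4 flax=1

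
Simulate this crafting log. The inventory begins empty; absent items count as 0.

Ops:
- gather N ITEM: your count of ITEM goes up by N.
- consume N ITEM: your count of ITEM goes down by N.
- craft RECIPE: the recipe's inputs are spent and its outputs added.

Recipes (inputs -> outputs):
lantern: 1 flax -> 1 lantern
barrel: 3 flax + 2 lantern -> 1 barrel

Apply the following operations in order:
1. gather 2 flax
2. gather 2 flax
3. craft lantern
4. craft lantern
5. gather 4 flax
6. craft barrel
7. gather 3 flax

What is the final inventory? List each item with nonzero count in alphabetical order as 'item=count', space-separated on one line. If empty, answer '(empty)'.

After 1 (gather 2 flax): flax=2
After 2 (gather 2 flax): flax=4
After 3 (craft lantern): flax=3 lantern=1
After 4 (craft lantern): flax=2 lantern=2
After 5 (gather 4 flax): flax=6 lantern=2
After 6 (craft barrel): barrel=1 flax=3
After 7 (gather 3 flax): barrel=1 flax=6

Answer: barrel=1 flax=6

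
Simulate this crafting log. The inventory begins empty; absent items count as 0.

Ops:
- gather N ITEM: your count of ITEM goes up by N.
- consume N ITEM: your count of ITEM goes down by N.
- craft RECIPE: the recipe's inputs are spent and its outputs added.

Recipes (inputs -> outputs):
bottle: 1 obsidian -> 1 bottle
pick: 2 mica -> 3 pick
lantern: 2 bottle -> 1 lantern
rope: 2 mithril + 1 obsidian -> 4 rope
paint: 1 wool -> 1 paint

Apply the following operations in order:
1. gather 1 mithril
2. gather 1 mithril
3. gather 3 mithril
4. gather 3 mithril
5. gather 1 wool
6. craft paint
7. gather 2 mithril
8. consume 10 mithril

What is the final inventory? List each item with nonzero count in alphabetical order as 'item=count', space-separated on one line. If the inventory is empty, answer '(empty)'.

After 1 (gather 1 mithril): mithril=1
After 2 (gather 1 mithril): mithril=2
After 3 (gather 3 mithril): mithril=5
After 4 (gather 3 mithril): mithril=8
After 5 (gather 1 wool): mithril=8 wool=1
After 6 (craft paint): mithril=8 paint=1
After 7 (gather 2 mithril): mithril=10 paint=1
After 8 (consume 10 mithril): paint=1

Answer: paint=1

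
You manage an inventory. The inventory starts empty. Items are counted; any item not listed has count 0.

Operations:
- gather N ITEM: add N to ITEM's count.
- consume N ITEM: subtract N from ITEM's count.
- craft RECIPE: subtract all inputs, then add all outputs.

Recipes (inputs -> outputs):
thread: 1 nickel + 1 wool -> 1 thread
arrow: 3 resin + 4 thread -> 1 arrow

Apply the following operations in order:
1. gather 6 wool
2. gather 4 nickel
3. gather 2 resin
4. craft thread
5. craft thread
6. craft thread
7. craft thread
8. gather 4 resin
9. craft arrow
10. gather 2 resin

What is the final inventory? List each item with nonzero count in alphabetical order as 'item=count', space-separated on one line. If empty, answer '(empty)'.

Answer: arrow=1 resin=5 wool=2

Derivation:
After 1 (gather 6 wool): wool=6
After 2 (gather 4 nickel): nickel=4 wool=6
After 3 (gather 2 resin): nickel=4 resin=2 wool=6
After 4 (craft thread): nickel=3 resin=2 thread=1 wool=5
After 5 (craft thread): nickel=2 resin=2 thread=2 wool=4
After 6 (craft thread): nickel=1 resin=2 thread=3 wool=3
After 7 (craft thread): resin=2 thread=4 wool=2
After 8 (gather 4 resin): resin=6 thread=4 wool=2
After 9 (craft arrow): arrow=1 resin=3 wool=2
After 10 (gather 2 resin): arrow=1 resin=5 wool=2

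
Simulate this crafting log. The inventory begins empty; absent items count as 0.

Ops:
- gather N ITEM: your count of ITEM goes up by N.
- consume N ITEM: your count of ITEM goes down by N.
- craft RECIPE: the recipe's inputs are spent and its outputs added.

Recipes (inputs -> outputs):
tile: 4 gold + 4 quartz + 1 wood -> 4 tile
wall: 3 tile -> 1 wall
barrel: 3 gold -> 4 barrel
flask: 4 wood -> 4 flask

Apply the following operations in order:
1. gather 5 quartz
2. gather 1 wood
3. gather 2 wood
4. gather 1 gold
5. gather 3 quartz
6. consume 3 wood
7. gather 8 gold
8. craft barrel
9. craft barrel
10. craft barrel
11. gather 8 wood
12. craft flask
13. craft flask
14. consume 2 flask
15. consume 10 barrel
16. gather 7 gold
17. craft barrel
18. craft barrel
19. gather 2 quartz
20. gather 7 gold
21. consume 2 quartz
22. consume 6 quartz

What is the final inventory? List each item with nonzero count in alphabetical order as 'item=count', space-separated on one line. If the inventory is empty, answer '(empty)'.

Answer: barrel=10 flask=6 gold=8 quartz=2

Derivation:
After 1 (gather 5 quartz): quartz=5
After 2 (gather 1 wood): quartz=5 wood=1
After 3 (gather 2 wood): quartz=5 wood=3
After 4 (gather 1 gold): gold=1 quartz=5 wood=3
After 5 (gather 3 quartz): gold=1 quartz=8 wood=3
After 6 (consume 3 wood): gold=1 quartz=8
After 7 (gather 8 gold): gold=9 quartz=8
After 8 (craft barrel): barrel=4 gold=6 quartz=8
After 9 (craft barrel): barrel=8 gold=3 quartz=8
After 10 (craft barrel): barrel=12 quartz=8
After 11 (gather 8 wood): barrel=12 quartz=8 wood=8
After 12 (craft flask): barrel=12 flask=4 quartz=8 wood=4
After 13 (craft flask): barrel=12 flask=8 quartz=8
After 14 (consume 2 flask): barrel=12 flask=6 quartz=8
After 15 (consume 10 barrel): barrel=2 flask=6 quartz=8
After 16 (gather 7 gold): barrel=2 flask=6 gold=7 quartz=8
After 17 (craft barrel): barrel=6 flask=6 gold=4 quartz=8
After 18 (craft barrel): barrel=10 flask=6 gold=1 quartz=8
After 19 (gather 2 quartz): barrel=10 flask=6 gold=1 quartz=10
After 20 (gather 7 gold): barrel=10 flask=6 gold=8 quartz=10
After 21 (consume 2 quartz): barrel=10 flask=6 gold=8 quartz=8
After 22 (consume 6 quartz): barrel=10 flask=6 gold=8 quartz=2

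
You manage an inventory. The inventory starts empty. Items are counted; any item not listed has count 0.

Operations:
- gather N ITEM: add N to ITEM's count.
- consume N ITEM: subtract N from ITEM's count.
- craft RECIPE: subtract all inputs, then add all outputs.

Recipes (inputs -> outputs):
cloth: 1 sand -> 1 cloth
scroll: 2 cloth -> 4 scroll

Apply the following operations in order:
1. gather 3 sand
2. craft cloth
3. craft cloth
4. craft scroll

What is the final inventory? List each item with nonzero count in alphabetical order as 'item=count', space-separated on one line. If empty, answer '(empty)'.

After 1 (gather 3 sand): sand=3
After 2 (craft cloth): cloth=1 sand=2
After 3 (craft cloth): cloth=2 sand=1
After 4 (craft scroll): sand=1 scroll=4

Answer: sand=1 scroll=4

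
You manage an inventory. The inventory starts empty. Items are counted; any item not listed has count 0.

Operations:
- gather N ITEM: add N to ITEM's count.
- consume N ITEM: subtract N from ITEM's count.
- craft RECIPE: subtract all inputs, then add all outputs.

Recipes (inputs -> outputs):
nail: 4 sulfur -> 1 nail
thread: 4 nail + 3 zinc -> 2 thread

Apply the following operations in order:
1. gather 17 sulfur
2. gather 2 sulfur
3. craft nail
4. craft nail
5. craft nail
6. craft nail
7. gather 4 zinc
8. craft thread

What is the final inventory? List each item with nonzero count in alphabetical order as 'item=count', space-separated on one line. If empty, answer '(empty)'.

Answer: sulfur=3 thread=2 zinc=1

Derivation:
After 1 (gather 17 sulfur): sulfur=17
After 2 (gather 2 sulfur): sulfur=19
After 3 (craft nail): nail=1 sulfur=15
After 4 (craft nail): nail=2 sulfur=11
After 5 (craft nail): nail=3 sulfur=7
After 6 (craft nail): nail=4 sulfur=3
After 7 (gather 4 zinc): nail=4 sulfur=3 zinc=4
After 8 (craft thread): sulfur=3 thread=2 zinc=1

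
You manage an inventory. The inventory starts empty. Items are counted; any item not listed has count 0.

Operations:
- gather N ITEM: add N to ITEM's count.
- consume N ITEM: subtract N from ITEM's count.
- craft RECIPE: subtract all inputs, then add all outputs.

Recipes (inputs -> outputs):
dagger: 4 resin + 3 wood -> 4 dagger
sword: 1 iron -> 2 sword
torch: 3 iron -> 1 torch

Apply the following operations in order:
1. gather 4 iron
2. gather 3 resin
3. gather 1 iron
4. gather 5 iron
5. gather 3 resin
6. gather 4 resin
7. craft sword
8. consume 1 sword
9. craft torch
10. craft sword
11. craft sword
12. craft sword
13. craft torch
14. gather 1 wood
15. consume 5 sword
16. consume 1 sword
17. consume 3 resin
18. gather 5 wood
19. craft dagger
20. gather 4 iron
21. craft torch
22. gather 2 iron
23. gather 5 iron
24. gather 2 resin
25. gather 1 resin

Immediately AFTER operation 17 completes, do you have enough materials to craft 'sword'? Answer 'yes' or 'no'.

Answer: no

Derivation:
After 1 (gather 4 iron): iron=4
After 2 (gather 3 resin): iron=4 resin=3
After 3 (gather 1 iron): iron=5 resin=3
After 4 (gather 5 iron): iron=10 resin=3
After 5 (gather 3 resin): iron=10 resin=6
After 6 (gather 4 resin): iron=10 resin=10
After 7 (craft sword): iron=9 resin=10 sword=2
After 8 (consume 1 sword): iron=9 resin=10 sword=1
After 9 (craft torch): iron=6 resin=10 sword=1 torch=1
After 10 (craft sword): iron=5 resin=10 sword=3 torch=1
After 11 (craft sword): iron=4 resin=10 sword=5 torch=1
After 12 (craft sword): iron=3 resin=10 sword=7 torch=1
After 13 (craft torch): resin=10 sword=7 torch=2
After 14 (gather 1 wood): resin=10 sword=7 torch=2 wood=1
After 15 (consume 5 sword): resin=10 sword=2 torch=2 wood=1
After 16 (consume 1 sword): resin=10 sword=1 torch=2 wood=1
After 17 (consume 3 resin): resin=7 sword=1 torch=2 wood=1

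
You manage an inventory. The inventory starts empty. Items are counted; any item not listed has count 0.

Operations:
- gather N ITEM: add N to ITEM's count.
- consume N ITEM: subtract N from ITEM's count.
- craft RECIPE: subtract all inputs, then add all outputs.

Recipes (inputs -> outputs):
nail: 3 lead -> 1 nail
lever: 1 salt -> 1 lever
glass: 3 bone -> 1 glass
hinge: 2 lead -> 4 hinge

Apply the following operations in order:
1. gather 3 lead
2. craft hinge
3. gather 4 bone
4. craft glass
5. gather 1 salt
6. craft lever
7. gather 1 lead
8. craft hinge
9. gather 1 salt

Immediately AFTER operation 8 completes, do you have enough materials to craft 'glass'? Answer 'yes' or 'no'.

Answer: no

Derivation:
After 1 (gather 3 lead): lead=3
After 2 (craft hinge): hinge=4 lead=1
After 3 (gather 4 bone): bone=4 hinge=4 lead=1
After 4 (craft glass): bone=1 glass=1 hinge=4 lead=1
After 5 (gather 1 salt): bone=1 glass=1 hinge=4 lead=1 salt=1
After 6 (craft lever): bone=1 glass=1 hinge=4 lead=1 lever=1
After 7 (gather 1 lead): bone=1 glass=1 hinge=4 lead=2 lever=1
After 8 (craft hinge): bone=1 glass=1 hinge=8 lever=1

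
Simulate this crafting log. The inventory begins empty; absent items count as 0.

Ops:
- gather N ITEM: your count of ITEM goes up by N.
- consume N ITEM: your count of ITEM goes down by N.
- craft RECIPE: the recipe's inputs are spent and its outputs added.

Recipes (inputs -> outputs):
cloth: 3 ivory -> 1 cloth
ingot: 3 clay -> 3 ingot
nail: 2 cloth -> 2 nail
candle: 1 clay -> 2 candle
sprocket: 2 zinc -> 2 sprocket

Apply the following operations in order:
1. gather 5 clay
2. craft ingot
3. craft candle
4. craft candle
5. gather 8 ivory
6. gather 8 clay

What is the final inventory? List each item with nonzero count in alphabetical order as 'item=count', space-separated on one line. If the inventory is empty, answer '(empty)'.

After 1 (gather 5 clay): clay=5
After 2 (craft ingot): clay=2 ingot=3
After 3 (craft candle): candle=2 clay=1 ingot=3
After 4 (craft candle): candle=4 ingot=3
After 5 (gather 8 ivory): candle=4 ingot=3 ivory=8
After 6 (gather 8 clay): candle=4 clay=8 ingot=3 ivory=8

Answer: candle=4 clay=8 ingot=3 ivory=8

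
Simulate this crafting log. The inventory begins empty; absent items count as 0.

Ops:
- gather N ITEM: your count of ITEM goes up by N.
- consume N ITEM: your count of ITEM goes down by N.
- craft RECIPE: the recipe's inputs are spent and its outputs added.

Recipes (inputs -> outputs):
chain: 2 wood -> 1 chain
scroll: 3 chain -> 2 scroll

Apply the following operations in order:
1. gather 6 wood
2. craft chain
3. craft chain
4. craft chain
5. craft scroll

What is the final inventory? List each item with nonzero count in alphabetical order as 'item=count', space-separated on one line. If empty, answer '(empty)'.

After 1 (gather 6 wood): wood=6
After 2 (craft chain): chain=1 wood=4
After 3 (craft chain): chain=2 wood=2
After 4 (craft chain): chain=3
After 5 (craft scroll): scroll=2

Answer: scroll=2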